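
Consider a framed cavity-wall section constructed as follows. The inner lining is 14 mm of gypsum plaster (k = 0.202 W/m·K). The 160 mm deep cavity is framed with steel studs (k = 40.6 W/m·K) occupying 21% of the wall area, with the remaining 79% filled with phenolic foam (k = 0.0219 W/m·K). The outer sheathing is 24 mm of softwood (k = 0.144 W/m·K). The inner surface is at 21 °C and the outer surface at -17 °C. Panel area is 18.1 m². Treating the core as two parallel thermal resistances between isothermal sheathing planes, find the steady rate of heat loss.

Sheathing layers in series; stud and cavity paths in parallel between them.
R_inner = 0.014/(0.202×18.1) = 0.003829 K/W
R_stud  = 0.16/(40.6×0.21×18.1) = 0.001037 K/W
R_cav   = 0.16/(0.0219×0.79×18.1) = 0.5109 K/W
1/R_core = 1/R_stud + 1/R_cav → R_core = 0.001035 K/W
R_outer = 0.024/(0.144×18.1) = 0.009208 K/W
R_total = 0.01407 K/W
Q = ΔT/R_total = 38/0.01407

Q ≈ 2700 W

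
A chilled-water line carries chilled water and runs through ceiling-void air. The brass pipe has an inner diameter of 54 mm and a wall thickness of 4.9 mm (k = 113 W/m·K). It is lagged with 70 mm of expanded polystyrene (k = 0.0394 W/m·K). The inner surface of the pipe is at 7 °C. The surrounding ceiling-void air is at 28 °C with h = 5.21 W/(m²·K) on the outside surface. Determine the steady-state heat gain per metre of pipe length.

For a radial system each layer contributes R = ln(r_out/r_in)/(2πkL); films add R = 1/(hA).
R_brass pipe wall = ln(31.9/27)/(2π×113×1) = 2.349×10^-4 K/W
R_expanded polystyrene = ln(101.9/31.9)/(2π×0.0394×1) = 4.691 K/W
R_outer film = 1/(h_o·2πr_oL) = 1/(5.21×2π×0.1019×1) = 0.2998 K/W
R_total = 4.991 K/W
Q = ΔT/R_total = 21/4.991

q′ ≈ 4.21 W/m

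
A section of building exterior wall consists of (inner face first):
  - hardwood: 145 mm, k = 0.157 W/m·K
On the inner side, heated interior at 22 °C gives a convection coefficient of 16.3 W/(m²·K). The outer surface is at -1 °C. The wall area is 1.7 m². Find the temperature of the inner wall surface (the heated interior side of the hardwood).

Treating each layer as a thermal resistance in series:
R_inner film = 1/(h_i·A) = 1/(16.3×1.7) = 0.03609 K/W
R_hardwood = L/(kA) = 0.145/(0.157×1.7) = 0.5433 K/W
R_total = 0.5794 K/W;  Q = ΔT/R_total = 23/0.5794 = 39.7 W
T_interface = T_inner − Q·ΣR(inner→interface) = 22 − 39.7×0.03609

T ≈ 20.6 °C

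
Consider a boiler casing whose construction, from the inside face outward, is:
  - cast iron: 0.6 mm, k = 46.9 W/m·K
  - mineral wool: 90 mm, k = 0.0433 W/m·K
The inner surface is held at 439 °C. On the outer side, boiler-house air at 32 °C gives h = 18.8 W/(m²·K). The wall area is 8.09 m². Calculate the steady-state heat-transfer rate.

Using the resistance-network approach (series):
R_cast iron = L/(kA) = 0.0006/(46.9×8.09) = 1.581×10^-6 K/W
R_mineral wool = L/(kA) = 0.09/(0.0433×8.09) = 0.2569 K/W
R_outer film = 1/(h_o·A) = 1/(18.8×8.09) = 0.006575 K/W
R_total = 0.2635 K/W
Q = ΔT / R_total = 407 / 0.2635

Q ≈ 1540 W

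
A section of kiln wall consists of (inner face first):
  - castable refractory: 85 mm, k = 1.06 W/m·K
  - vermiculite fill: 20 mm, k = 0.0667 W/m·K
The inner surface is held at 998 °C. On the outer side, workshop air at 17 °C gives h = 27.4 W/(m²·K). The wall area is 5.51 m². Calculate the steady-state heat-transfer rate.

Q ≈ 13000 W

Using the resistance-network approach (series):
R_castable refractory = L/(kA) = 0.085/(1.06×5.51) = 0.01455 K/W
R_vermiculite fill = L/(kA) = 0.02/(0.0667×5.51) = 0.05442 K/W
R_outer film = 1/(h_o·A) = 1/(27.4×5.51) = 0.006624 K/W
R_total = 0.0756 K/W
Q = ΔT / R_total = 981 / 0.0756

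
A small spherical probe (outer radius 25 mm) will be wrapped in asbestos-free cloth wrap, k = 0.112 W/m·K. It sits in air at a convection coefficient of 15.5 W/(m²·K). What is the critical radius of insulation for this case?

r_cr ≈ 14.5 mm

For a sphere r_cr = 2k/h = 2×0.112/15.5
r_cr = 14.5 mm; since the bare radius (25 mm) is above r_cr, any added insulation will reduce heat loss.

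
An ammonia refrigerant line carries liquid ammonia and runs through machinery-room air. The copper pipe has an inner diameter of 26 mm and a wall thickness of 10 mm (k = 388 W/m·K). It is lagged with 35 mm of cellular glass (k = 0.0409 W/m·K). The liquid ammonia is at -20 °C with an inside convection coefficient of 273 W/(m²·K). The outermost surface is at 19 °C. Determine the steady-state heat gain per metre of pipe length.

Cylindrical conduction, so R = ln(r₂/r₁)/(2πkL) per layer, in series:
R_inner film = 1/(h_i·2πr₁L) = 1/(273×2π×0.013×1) = 0.04485 K/W
R_copper pipe wall = ln(23/13)/(2π×388×1) = 2.34×10^-4 K/W
R_cellular glass = ln(58/23)/(2π×0.0409×1) = 3.599 K/W
R_total = 3.644 K/W
Q = ΔT/R_total = 39/3.644

q′ ≈ 10.7 W/m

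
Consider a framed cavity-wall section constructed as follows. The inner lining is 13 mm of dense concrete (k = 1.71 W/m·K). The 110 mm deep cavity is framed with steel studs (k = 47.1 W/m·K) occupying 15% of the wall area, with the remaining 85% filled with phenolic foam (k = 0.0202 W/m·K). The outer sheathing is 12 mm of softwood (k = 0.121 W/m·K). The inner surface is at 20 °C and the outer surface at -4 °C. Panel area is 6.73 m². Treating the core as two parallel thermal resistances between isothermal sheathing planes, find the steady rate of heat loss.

Sheathing layers in series; stud and cavity paths in parallel between them.
R_inner = 0.013/(1.71×6.73) = 0.00113 K/W
R_stud  = 0.11/(47.1×0.15×6.73) = 0.002313 K/W
R_cav   = 0.11/(0.0202×0.85×6.73) = 0.9519 K/W
1/R_core = 1/R_stud + 1/R_cav → R_core = 0.002308 K/W
R_outer = 0.012/(0.121×6.73) = 0.01474 K/W
R_total = 0.01817 K/W
Q = ΔT/R_total = 24/0.01817

Q ≈ 1320 W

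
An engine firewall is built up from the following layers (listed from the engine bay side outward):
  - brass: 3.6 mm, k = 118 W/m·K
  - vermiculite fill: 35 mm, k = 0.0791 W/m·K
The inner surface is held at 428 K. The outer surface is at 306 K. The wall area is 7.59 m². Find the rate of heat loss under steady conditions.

Q ≈ 2090 W

Series thermal resistances:
R_brass = L/(kA) = 0.0036/(118×7.59) = 4.02×10^-6 K/W
R_vermiculite fill = L/(kA) = 0.035/(0.0791×7.59) = 0.0583 K/W
R_total = 0.0583 K/W
Q = ΔT / R_total = 122 / 0.0583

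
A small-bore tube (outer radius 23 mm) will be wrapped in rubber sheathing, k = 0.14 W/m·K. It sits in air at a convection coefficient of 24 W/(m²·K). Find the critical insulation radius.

For a cylinder r_cr = k/h = 0.14/24
r_cr = 5.83 mm; since the bare radius (23 mm) is above r_cr, any added insulation will reduce heat loss.

r_cr ≈ 5.83 mm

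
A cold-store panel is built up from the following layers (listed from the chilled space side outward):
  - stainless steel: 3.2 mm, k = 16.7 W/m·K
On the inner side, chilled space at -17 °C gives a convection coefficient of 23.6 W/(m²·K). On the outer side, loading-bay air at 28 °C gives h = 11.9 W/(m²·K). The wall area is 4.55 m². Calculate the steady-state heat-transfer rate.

Q ≈ 1620 W

Thermal resistances in series:
R_inner film = 1/(h_i·A) = 1/(23.6×4.55) = 0.009313 K/W
R_stainless steel = L/(kA) = 0.0032/(16.7×4.55) = 4.211×10^-5 K/W
R_outer film = 1/(h_o·A) = 1/(11.9×4.55) = 0.01847 K/W
R_total = 0.02782 K/W
Q = ΔT / R_total = 45 / 0.02782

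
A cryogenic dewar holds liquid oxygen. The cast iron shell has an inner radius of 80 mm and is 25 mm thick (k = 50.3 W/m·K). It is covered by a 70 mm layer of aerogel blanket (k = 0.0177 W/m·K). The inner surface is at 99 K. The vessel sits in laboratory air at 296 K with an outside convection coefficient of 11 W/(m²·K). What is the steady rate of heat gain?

Q ≈ 11.3 W

Radial (spherical) resistances in series:
R_cast iron shell = (1/0.08 − 1/0.105)/(4π×50.3) = 0.004709 K/W
R_aerogel blanket = (1/0.105 − 1/0.175)/(4π×0.0177) = 17.13 K/W
R_outer film = 1/(h·4πr_o²) = 1/(11×4π×0.175²) = 0.2362 K/W
R_total = 17.37 K/W
Q = ΔT/R_total = 197/17.37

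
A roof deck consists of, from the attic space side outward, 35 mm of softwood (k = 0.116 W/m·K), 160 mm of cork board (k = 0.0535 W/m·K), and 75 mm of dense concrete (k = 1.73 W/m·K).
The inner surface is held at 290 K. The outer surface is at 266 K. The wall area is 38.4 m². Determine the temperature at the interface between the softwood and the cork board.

Series thermal resistances:
R_softwood = L/(kA) = 0.035/(0.116×38.4) = 0.007857 K/W
R_cork board = L/(kA) = 0.16/(0.0535×38.4) = 0.07788 K/W
R_dense concrete = L/(kA) = 0.075/(1.73×38.4) = 0.001129 K/W
R_total = 0.08687 K/W;  Q = ΔT/R_total = 24/0.08687 = 276.3 W
T_interface = T_inner − Q·ΣR(inner→interface) = 290 − 276×0.007857

T ≈ 288 K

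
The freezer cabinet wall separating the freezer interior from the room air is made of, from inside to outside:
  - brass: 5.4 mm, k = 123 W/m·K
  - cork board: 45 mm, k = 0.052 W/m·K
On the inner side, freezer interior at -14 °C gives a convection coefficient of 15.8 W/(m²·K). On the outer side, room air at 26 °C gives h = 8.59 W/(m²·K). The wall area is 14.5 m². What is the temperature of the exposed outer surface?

T ≈ 21.5 °C

Thermal resistances in series:
R_inner film = 1/(h_i·A) = 1/(15.8×14.5) = 0.004365 K/W
R_brass = L/(kA) = 0.0054/(123×14.5) = 3.028×10^-6 K/W
R_cork board = L/(kA) = 0.045/(0.052×14.5) = 0.05968 K/W
R_outer film = 1/(h_o·A) = 1/(8.59×14.5) = 0.008029 K/W
R_total = 0.07208 K/W;  Q = ΔT/R_total = 40/0.07208 = 555 W
T_interface = T_inner + Q·ΣR(inner→interface) = -14 + 555×0.06405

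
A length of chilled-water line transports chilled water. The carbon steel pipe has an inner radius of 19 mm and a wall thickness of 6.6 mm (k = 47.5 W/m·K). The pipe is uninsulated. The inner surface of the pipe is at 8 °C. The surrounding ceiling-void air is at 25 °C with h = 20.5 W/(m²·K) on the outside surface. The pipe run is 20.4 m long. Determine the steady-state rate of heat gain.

Q ≈ 1140 W

Radial resistances (cylindrical: R_cond = ln(r_o/r_i)/(2πkL), R_conv = 1/(h·2πrL)):
R_carbon steel pipe wall = ln(25.6/19)/(2π×47.5×20.4) = 4.897×10^-5 K/W
R_outer film = 1/(h_o·2πr_oL) = 1/(20.5×2π×0.0256×20.4) = 0.01487 K/W
R_total = 0.01492 K/W
Q = ΔT/R_total = 17/0.01492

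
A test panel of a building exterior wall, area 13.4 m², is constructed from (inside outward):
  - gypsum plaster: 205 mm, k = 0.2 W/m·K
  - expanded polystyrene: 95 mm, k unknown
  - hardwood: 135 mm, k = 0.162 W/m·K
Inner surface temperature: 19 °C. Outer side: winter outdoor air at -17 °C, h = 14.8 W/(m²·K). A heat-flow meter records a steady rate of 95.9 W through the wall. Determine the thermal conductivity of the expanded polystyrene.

Treating each layer as a thermal resistance in series:
R_gypsum plaster = L/(kA) = 0.205/(0.2×13.4) = 0.07649 K/W
R_hardwood = L/(kA) = 0.135/(0.162×13.4) = 0.06219 K/W
R_outer film = 1/(h_o·A) = 1/(14.8×13.4) = 0.005042 K/W
Sum of known resistances R_other = 0.1437 K/W
Total R = ΔT/Q = 36/95.9 = 0.3754 K/W
R_expanded polystyrene = R_total − R_other = 0.2317 K/W
k = L/(R·A) = 0.095/(0.2317×13.4)

k ≈ 0.0306 W/(m·K)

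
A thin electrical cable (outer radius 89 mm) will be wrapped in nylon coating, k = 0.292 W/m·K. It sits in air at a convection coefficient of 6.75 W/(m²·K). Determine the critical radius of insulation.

For a cylinder r_cr = k/h = 0.292/6.75
r_cr = 43.3 mm; since the bare radius (89 mm) is above r_cr, any added insulation will reduce heat loss.

r_cr ≈ 43.3 mm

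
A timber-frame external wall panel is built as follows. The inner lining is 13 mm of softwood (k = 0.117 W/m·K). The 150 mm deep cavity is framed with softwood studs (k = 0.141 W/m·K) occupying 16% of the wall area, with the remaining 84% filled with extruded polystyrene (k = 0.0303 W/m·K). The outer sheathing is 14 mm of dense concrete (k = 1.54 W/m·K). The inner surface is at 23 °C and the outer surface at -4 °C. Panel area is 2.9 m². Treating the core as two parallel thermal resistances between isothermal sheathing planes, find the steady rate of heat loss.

Sheathing layers in series; stud and cavity paths in parallel between them.
R_inner = 0.013/(0.117×2.9) = 0.03831 K/W
R_stud  = 0.15/(0.141×0.16×2.9) = 2.293 K/W
R_cav   = 0.15/(0.0303×0.84×2.9) = 2.032 K/W
1/R_core = 1/R_stud + 1/R_cav → R_core = 1.077 K/W
R_outer = 0.014/(1.54×2.9) = 0.003135 K/W
R_total = 1.119 K/W
Q = ΔT/R_total = 27/1.119

Q ≈ 24.1 W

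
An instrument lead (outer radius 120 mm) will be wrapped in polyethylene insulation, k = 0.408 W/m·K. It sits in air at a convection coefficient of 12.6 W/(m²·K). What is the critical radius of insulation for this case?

r_cr ≈ 32.4 mm

For a cylinder r_cr = k/h = 0.408/12.6
r_cr = 32.4 mm; since the bare radius (120 mm) is above r_cr, any added insulation will reduce heat loss.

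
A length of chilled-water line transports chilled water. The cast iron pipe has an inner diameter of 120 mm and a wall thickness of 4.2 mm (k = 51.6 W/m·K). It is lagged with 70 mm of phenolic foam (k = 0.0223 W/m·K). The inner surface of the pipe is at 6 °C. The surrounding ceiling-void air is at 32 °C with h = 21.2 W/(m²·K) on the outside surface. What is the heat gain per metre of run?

Cylindrical conduction, so R = ln(r₂/r₁)/(2πkL) per layer, in series:
R_cast iron pipe wall = ln(64.2/60)/(2π×51.6×1) = 2.087×10^-4 K/W
R_phenolic foam = ln(134.2/64.2)/(2π×0.0223×1) = 5.262 K/W
R_outer film = 1/(h_o·2πr_oL) = 1/(21.2×2π×0.1342×1) = 0.05594 K/W
R_total = 5.318 K/W
Q = ΔT/R_total = 26/5.318

q′ ≈ 4.89 W/m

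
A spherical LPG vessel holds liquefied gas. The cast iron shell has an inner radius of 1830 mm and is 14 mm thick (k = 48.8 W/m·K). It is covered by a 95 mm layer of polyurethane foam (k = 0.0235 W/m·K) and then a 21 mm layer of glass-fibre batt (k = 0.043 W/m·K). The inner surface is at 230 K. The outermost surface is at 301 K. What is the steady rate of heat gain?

Spherical conduction: R = (1/r_in − 1/r_out)/(4πk) per layer; series-sum.
R_cast iron shell = (1/1.83 − 1/1.844)/(4π×48.8) = 6.765×10^-6 K/W
R_polyurethane foam = (1/1.844 − 1/1.939)/(4π×0.0235) = 0.08997 K/W
R_glass-fibre batt = (1/1.939 − 1/1.96)/(4π×0.043) = 0.01023 K/W
R_total = 0.1002 K/W
Q = ΔT/R_total = 71/0.1002

Q ≈ 709 W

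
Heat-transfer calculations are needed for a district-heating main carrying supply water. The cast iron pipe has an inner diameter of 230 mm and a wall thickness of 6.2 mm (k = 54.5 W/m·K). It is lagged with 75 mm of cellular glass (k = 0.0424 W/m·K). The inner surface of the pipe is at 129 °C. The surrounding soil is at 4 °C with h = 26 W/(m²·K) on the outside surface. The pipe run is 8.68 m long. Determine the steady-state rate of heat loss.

Q ≈ 590 W

Per-layer cylindrical resistances, series-summed:
R_cast iron pipe wall = ln(121.2/115)/(2π×54.5×8.68) = 1.767×10^-5 K/W
R_cellular glass = ln(196.2/121.2)/(2π×0.0424×8.68) = 0.2083 K/W
R_outer film = 1/(h_o·2πr_oL) = 1/(26×2π×0.1962×8.68) = 0.003594 K/W
R_total = 0.2119 K/W
Q = ΔT/R_total = 125/0.2119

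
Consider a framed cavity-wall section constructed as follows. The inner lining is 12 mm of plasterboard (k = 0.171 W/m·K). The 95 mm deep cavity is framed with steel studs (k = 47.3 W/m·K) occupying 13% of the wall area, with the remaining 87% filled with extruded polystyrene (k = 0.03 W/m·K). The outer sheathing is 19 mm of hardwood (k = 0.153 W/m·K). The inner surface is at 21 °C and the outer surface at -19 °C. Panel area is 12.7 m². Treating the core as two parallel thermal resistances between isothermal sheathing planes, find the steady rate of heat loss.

Sheathing layers in series; stud and cavity paths in parallel between them.
R_inner = 0.012/(0.171×12.7) = 0.005526 K/W
R_stud  = 0.095/(47.3×0.13×12.7) = 0.001217 K/W
R_cav   = 0.095/(0.03×0.87×12.7) = 0.2866 K/W
1/R_core = 1/R_stud + 1/R_cav → R_core = 0.001211 K/W
R_outer = 0.019/(0.153×12.7) = 0.009778 K/W
R_total = 0.01652 K/W
Q = ΔT/R_total = 40/0.01652

Q ≈ 2420 W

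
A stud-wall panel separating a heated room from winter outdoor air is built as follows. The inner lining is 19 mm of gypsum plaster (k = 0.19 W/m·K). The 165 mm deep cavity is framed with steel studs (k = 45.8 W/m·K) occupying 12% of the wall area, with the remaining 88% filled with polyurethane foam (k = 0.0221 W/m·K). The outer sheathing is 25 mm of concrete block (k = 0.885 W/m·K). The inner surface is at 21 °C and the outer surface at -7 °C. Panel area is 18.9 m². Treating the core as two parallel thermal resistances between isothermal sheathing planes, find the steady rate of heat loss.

Sheathing layers in series; stud and cavity paths in parallel between them.
R_inner = 0.019/(0.19×18.9) = 0.005291 K/W
R_stud  = 0.165/(45.8×0.12×18.9) = 0.001588 K/W
R_cav   = 0.165/(0.0221×0.88×18.9) = 0.4489 K/W
1/R_core = 1/R_stud + 1/R_cav → R_core = 0.001583 K/W
R_outer = 0.025/(0.885×18.9) = 0.001495 K/W
R_total = 0.008368 K/W
Q = ΔT/R_total = 28/0.008368

Q ≈ 3350 W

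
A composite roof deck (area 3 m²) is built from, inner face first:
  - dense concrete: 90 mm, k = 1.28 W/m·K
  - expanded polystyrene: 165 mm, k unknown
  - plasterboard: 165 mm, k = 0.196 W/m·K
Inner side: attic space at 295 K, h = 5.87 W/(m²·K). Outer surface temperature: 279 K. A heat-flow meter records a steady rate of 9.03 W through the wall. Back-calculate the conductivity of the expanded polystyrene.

Treating each layer as a thermal resistance in series:
R_inner film = 1/(h_i·A) = 1/(5.87×3) = 0.05679 K/W
R_dense concrete = L/(kA) = 0.09/(1.28×3) = 0.02344 K/W
R_plasterboard = L/(kA) = 0.165/(0.196×3) = 0.2806 K/W
Sum of known resistances R_other = 0.3608 K/W
Total R = ΔT/Q = 16/9.03 = 1.772 K/W
R_expanded polystyrene = R_total − R_other = 1.411 K/W
k = L/(R·A) = 0.165/(1.411×3)

k ≈ 0.039 W/(m·K)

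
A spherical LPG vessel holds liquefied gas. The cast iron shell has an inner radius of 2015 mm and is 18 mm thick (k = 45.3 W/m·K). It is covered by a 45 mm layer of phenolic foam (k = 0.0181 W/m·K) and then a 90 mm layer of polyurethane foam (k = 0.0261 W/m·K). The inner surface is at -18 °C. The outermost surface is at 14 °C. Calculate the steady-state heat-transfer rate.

Radial (spherical) resistances in series:
R_cast iron shell = (1/2.015 − 1/2.033)/(4π×45.3) = 7.719×10^-6 K/W
R_phenolic foam = (1/2.033 − 1/2.078)/(4π×0.0181) = 0.04683 K/W
R_polyurethane foam = (1/2.078 − 1/2.168)/(4π×0.0261) = 0.06091 K/W
R_total = 0.1077 K/W
Q = ΔT/R_total = 32/0.1077

Q ≈ 297 W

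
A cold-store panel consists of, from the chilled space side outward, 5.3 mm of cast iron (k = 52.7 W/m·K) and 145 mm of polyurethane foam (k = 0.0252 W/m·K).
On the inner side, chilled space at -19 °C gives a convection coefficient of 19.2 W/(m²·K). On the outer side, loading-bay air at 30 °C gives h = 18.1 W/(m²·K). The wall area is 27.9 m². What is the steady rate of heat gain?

Thermal resistances in series:
R_inner film = 1/(h_i·A) = 1/(19.2×27.9) = 0.001867 K/W
R_cast iron = L/(kA) = 0.0053/(52.7×27.9) = 3.605×10^-6 K/W
R_polyurethane foam = L/(kA) = 0.145/(0.0252×27.9) = 0.2062 K/W
R_outer film = 1/(h_o·A) = 1/(18.1×27.9) = 0.00198 K/W
R_total = 0.2101 K/W
Q = ΔT / R_total = 49 / 0.2101

Q ≈ 233 W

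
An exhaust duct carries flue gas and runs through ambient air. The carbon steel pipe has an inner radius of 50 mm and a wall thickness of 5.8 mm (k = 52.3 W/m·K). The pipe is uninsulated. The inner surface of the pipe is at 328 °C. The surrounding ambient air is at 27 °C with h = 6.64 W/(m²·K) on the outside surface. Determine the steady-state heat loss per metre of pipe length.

For a radial system each layer contributes R = ln(r_out/r_in)/(2πkL); films add R = 1/(hA).
R_carbon steel pipe wall = ln(55.8/50)/(2π×52.3×1) = 3.34×10^-4 K/W
R_outer film = 1/(h_o·2πr_oL) = 1/(6.64×2π×0.0558×1) = 0.4296 K/W
R_total = 0.4299 K/W
Q = ΔT/R_total = 301/0.4299

q′ ≈ 700 W/m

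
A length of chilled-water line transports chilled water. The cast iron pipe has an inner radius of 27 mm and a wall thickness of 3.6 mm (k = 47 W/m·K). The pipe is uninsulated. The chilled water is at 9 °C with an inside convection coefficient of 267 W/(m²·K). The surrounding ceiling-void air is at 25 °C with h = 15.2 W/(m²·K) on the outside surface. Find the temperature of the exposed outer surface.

T ≈ 9.99 °C

Cylindrical conduction, so R = ln(r₂/r₁)/(2πkL) per layer, in series:
R_inner film = 1/(h_i·2πr₁L) = 1/(267×2π×0.027×1) = 0.02208 K/W
R_cast iron pipe wall = ln(30.6/27)/(2π×47×1) = 4.238×10^-4 K/W
R_outer film = 1/(h_o·2πr_oL) = 1/(15.2×2π×0.0306×1) = 0.3422 K/W
R_total = 0.3647 K/W
Q = ΔT/R_total = 16/0.3647
Q = 43.9 W/m
T_interface = T_inner + Q·ΣR(inner→interface) = 9 + 43.9×0.0225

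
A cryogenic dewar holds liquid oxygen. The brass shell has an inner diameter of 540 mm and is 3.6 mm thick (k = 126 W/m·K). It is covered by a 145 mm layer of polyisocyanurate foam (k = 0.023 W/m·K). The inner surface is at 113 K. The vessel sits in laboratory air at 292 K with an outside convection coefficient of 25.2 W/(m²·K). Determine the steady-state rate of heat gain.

Spherical conduction: R = (1/r_in − 1/r_out)/(4πk) per layer; series-sum.
R_brass shell = (1/0.27 − 1/0.2736)/(4π×126) = 3.078×10^-5 K/W
R_polyisocyanurate foam = (1/0.2736 − 1/0.4186)/(4π×0.023) = 4.38 K/W
R_outer film = 1/(h·4πr_o²) = 1/(25.2×4π×0.4186²) = 0.01802 K/W
R_total = 4.398 K/W
Q = ΔT/R_total = 179/4.398

Q ≈ 40.7 W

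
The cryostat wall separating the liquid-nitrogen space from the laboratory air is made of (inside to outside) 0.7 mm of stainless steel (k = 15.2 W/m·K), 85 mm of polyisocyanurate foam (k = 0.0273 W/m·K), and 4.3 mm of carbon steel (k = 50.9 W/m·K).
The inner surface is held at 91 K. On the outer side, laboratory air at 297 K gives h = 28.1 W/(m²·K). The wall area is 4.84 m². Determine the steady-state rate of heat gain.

Q ≈ 317 W

Series thermal resistances:
R_stainless steel = L/(kA) = 0.0007/(15.2×4.84) = 9.515×10^-6 K/W
R_polyisocyanurate foam = L/(kA) = 0.085/(0.0273×4.84) = 0.6433 K/W
R_carbon steel = L/(kA) = 0.0043/(50.9×4.84) = 1.745×10^-5 K/W
R_outer film = 1/(h_o·A) = 1/(28.1×4.84) = 0.007353 K/W
R_total = 0.6507 K/W
Q = ΔT / R_total = 206 / 0.6507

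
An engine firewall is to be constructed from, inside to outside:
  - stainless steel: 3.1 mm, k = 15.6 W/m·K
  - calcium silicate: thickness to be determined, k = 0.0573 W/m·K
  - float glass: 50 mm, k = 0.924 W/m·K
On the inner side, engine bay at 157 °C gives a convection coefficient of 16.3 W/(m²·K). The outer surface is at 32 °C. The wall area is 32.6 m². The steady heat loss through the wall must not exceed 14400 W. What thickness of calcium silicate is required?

Model the wall as resistances in series:
R_inner film = 1/(h_i·A) = 1/(16.3×32.6) = 0.001882 K/W
R_stainless steel = L/(kA) = 0.0031/(15.6×32.6) = 6.096×10^-6 K/W
R_float glass = L/(kA) = 0.05/(0.924×32.6) = 0.00166 K/W
Sum of the known resistances R_other = 0.003548 K/W
Required total resistance R_tot = ΔT/Q_allow = 125/14400 = 0.008681 K/W
R_calcium silicate = R_tot − R_other = 0.005133 K/W
L = R·k·A = 0.005133×0.0573×32.6

L ≈ 9.59 mm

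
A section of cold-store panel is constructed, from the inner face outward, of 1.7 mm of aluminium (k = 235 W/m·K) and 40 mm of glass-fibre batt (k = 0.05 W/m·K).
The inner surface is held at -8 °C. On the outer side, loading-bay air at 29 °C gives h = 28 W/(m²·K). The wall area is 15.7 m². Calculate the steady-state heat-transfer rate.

Treating each layer as a thermal resistance in series:
R_aluminium = L/(kA) = 0.0017/(235×15.7) = 4.608×10^-7 K/W
R_glass-fibre batt = L/(kA) = 0.04/(0.05×15.7) = 0.05096 K/W
R_outer film = 1/(h_o·A) = 1/(28×15.7) = 0.002275 K/W
R_total = 0.05323 K/W
Q = ΔT / R_total = 37 / 0.05323

Q ≈ 695 W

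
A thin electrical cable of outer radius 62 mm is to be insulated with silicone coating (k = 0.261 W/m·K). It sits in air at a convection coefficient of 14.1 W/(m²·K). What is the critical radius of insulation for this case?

For a cylinder r_cr = k/h = 0.261/14.1
r_cr = 18.5 mm; since the bare radius (62 mm) is above r_cr, any added insulation will reduce heat loss.

r_cr ≈ 18.5 mm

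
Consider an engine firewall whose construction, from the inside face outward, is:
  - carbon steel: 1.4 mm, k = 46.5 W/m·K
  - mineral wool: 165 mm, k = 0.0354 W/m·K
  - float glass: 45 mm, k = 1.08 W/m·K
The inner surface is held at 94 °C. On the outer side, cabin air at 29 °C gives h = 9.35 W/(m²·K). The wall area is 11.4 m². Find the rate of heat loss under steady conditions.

Using the resistance-network approach (series):
R_carbon steel = L/(kA) = 0.0014/(46.5×11.4) = 2.641×10^-6 K/W
R_mineral wool = L/(kA) = 0.165/(0.0354×11.4) = 0.4089 K/W
R_float glass = L/(kA) = 0.045/(1.08×11.4) = 0.003655 K/W
R_outer film = 1/(h_o·A) = 1/(9.35×11.4) = 0.009382 K/W
R_total = 0.4219 K/W
Q = ΔT / R_total = 65 / 0.4219

Q ≈ 154 W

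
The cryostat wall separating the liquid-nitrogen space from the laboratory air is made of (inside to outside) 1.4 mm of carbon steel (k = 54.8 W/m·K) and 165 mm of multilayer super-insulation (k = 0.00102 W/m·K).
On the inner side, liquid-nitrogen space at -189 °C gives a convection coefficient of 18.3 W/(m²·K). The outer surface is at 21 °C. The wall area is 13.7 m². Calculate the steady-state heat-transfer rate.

Q ≈ 17.8 W

Treating each layer as a thermal resistance in series:
R_inner film = 1/(h_i·A) = 1/(18.3×13.7) = 0.003989 K/W
R_carbon steel = L/(kA) = 0.0014/(54.8×13.7) = 1.865×10^-6 K/W
R_multilayer super-insulation = L/(kA) = 0.165/(0.00102×13.7) = 11.81 K/W
R_total = 11.81 K/W
Q = ΔT / R_total = 210 / 11.81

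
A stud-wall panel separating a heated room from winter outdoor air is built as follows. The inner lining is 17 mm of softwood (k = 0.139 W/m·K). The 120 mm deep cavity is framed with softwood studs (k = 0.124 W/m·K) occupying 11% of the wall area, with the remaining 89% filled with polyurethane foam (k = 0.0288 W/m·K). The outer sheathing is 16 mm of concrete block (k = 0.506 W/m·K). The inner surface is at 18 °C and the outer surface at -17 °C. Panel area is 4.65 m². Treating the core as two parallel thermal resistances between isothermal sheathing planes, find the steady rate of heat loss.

Sheathing layers in series; stud and cavity paths in parallel between them.
R_inner = 0.017/(0.139×4.65) = 0.0263 K/W
R_stud  = 0.12/(0.124×0.11×4.65) = 1.892 K/W
R_cav   = 0.12/(0.0288×0.89×4.65) = 1.007 K/W
1/R_core = 1/R_stud + 1/R_cav → R_core = 0.6571 K/W
R_outer = 0.016/(0.506×4.65) = 0.0068 K/W
R_total = 0.6902 K/W
Q = ΔT/R_total = 35/0.6902

Q ≈ 50.7 W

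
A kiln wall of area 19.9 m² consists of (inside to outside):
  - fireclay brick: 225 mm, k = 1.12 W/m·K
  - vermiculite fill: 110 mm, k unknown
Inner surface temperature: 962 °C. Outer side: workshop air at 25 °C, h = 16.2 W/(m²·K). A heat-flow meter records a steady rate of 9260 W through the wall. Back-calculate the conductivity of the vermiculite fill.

k ≈ 0.0628 W/(m·K)

Treating each layer as a thermal resistance in series:
R_fireclay brick = L/(kA) = 0.225/(1.12×19.9) = 0.0101 K/W
R_outer film = 1/(h_o·A) = 1/(16.2×19.9) = 0.003102 K/W
Sum of known resistances R_other = 0.0132 K/W
Total R = ΔT/Q = 937/9260 = 0.1012 K/W
R_vermiculite fill = R_total − R_other = 0.08799 K/W
k = L/(R·A) = 0.11/(0.08799×19.9)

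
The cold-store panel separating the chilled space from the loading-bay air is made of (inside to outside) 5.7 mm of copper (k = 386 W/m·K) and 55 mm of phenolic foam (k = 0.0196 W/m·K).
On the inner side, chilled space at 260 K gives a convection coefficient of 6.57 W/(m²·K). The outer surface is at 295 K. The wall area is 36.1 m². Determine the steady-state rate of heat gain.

Q ≈ 427 W

Using the resistance-network approach (series):
R_inner film = 1/(h_i·A) = 1/(6.57×36.1) = 0.004216 K/W
R_copper = L/(kA) = 0.0057/(386×36.1) = 4.091×10^-7 K/W
R_phenolic foam = L/(kA) = 0.055/(0.0196×36.1) = 0.07773 K/W
R_total = 0.08195 K/W
Q = ΔT / R_total = 35 / 0.08195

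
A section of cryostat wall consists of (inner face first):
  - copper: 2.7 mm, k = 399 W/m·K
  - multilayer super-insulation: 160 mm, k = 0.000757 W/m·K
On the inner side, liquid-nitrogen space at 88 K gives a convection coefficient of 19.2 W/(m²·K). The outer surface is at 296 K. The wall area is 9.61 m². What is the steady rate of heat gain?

Model the wall as resistances in series:
R_inner film = 1/(h_i·A) = 1/(19.2×9.61) = 0.00542 K/W
R_copper = L/(kA) = 0.0027/(399×9.61) = 7.042×10^-7 K/W
R_multilayer super-insulation = L/(kA) = 0.16/(0.000757×9.61) = 21.99 K/W
R_total = 22 K/W
Q = ΔT / R_total = 208 / 22

Q ≈ 9.45 W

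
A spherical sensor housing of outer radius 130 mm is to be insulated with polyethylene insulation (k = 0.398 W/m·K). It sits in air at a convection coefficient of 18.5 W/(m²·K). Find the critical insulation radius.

For a sphere r_cr = 2k/h = 2×0.398/18.5
r_cr = 43 mm; since the bare radius (130 mm) is above r_cr, any added insulation will reduce heat loss.

r_cr ≈ 43 mm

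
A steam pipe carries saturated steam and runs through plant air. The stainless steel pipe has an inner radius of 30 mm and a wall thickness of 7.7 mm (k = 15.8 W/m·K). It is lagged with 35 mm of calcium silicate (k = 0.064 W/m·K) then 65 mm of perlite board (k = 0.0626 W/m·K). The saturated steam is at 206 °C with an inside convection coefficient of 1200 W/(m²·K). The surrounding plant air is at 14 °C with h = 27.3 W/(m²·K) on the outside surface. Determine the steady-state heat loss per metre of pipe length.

Radial resistances (cylindrical: R_cond = ln(r_o/r_i)/(2πkL), R_conv = 1/(h·2πrL)):
R_inner film = 1/(h_i·2πr₁L) = 1/(1200×2π×0.03×1) = 0.004421 K/W
R_stainless steel pipe wall = ln(37.7/30)/(2π×15.8×1) = 0.002301 K/W
R_calcium silicate = ln(72.7/37.7)/(2π×0.064×1) = 1.633 K/W
R_perlite board = ln(137.7/72.7)/(2π×0.0626×1) = 1.624 K/W
R_outer film = 1/(h_o·2πr_oL) = 1/(27.3×2π×0.1377×1) = 0.04234 K/W
R_total = 3.306 K/W
Q = ΔT/R_total = 192/3.306

q′ ≈ 58.1 W/m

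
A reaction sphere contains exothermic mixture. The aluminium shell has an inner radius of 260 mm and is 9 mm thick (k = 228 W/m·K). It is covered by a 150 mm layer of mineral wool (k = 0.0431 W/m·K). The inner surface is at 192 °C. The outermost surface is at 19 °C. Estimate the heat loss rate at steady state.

Radial (spherical) resistances in series:
R_aluminium shell = (1/0.26 − 1/0.269)/(4π×228) = 4.491×10^-5 K/W
R_mineral wool = (1/0.269 − 1/0.419)/(4π×0.0431) = 2.457 K/W
R_total = 2.457 K/W
Q = ΔT/R_total = 173/2.457

Q ≈ 70.4 W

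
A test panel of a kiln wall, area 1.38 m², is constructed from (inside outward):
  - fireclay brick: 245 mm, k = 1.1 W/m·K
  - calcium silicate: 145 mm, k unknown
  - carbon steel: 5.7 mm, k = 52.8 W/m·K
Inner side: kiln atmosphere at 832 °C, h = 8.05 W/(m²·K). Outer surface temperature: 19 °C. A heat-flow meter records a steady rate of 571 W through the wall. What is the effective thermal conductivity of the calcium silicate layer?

k ≈ 0.0896 W/(m·K)

Series thermal resistances:
R_inner film = 1/(h_i·A) = 1/(8.05×1.38) = 0.09002 K/W
R_fireclay brick = L/(kA) = 0.245/(1.1×1.38) = 0.1614 K/W
R_carbon steel = L/(kA) = 0.0057/(52.8×1.38) = 7.823×10^-5 K/W
Sum of known resistances R_other = 0.2515 K/W
Total R = ΔT/Q = 813/571 = 1.424 K/W
R_calcium silicate = R_total − R_other = 1.172 K/W
k = L/(R·A) = 0.145/(1.172×1.38)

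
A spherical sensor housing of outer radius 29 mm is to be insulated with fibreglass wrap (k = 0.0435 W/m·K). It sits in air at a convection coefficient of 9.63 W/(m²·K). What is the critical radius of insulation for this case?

r_cr ≈ 9.03 mm

For a sphere r_cr = 2k/h = 2×0.0435/9.63
r_cr = 9.03 mm; since the bare radius (29 mm) is above r_cr, any added insulation will reduce heat loss.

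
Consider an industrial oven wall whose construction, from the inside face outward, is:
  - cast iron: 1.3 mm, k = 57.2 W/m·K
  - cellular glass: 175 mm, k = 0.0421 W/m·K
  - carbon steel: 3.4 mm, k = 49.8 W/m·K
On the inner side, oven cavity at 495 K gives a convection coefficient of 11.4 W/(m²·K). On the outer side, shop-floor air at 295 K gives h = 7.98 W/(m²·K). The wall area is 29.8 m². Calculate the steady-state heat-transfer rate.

Q ≈ 1360 W

Model the wall as resistances in series:
R_inner film = 1/(h_i·A) = 1/(11.4×29.8) = 0.002944 K/W
R_cast iron = L/(kA) = 0.0013/(57.2×29.8) = 7.627×10^-7 K/W
R_cellular glass = L/(kA) = 0.175/(0.0421×29.8) = 0.1395 K/W
R_carbon steel = L/(kA) = 0.0034/(49.8×29.8) = 2.291×10^-6 K/W
R_outer film = 1/(h_o·A) = 1/(7.98×29.8) = 0.004205 K/W
R_total = 0.1466 K/W
Q = ΔT / R_total = 200 / 0.1466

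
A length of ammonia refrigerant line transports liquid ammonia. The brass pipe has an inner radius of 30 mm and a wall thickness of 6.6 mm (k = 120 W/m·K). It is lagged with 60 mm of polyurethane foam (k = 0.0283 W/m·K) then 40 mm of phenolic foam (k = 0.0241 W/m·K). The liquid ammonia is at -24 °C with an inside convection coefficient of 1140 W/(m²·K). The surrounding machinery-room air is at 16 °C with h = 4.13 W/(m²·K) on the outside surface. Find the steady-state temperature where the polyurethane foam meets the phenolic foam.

T ≈ 3.2 °C

For a radial system each layer contributes R = ln(r_out/r_in)/(2πkL); films add R = 1/(hA).
R_inner film = 1/(h_i·2πr₁L) = 1/(1140×2π×0.03×1) = 0.004654 K/W
R_brass pipe wall = ln(36.6/30)/(2π×120×1) = 2.637×10^-4 K/W
R_polyurethane foam = ln(96.6/36.6)/(2π×0.0283×1) = 5.458 K/W
R_phenolic foam = ln(136.6/96.6)/(2π×0.0241×1) = 2.288 K/W
R_outer film = 1/(h_o·2πr_oL) = 1/(4.13×2π×0.1366×1) = 0.2821 K/W
R_total = 8.033 K/W
Q = ΔT/R_total = 40/8.033
Q = 4.98 W/m
T_interface = T_inner + Q·ΣR(inner→interface) = -24 + 4.98×5.463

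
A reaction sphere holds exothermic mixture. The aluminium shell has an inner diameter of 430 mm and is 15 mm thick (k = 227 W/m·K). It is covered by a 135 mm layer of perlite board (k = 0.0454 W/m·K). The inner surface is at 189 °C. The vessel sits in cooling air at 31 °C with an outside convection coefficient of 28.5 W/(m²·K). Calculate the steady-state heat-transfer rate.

Q ≈ 55.6 W

Spherical conduction: R = (1/r_in − 1/r_out)/(4πk) per layer; series-sum.
R_aluminium shell = (1/0.215 − 1/0.23)/(4π×227) = 1.063×10^-4 K/W
R_perlite board = (1/0.23 − 1/0.365)/(4π×0.0454) = 2.819 K/W
R_outer film = 1/(h·4πr_o²) = 1/(28.5×4π×0.365²) = 0.02096 K/W
R_total = 2.84 K/W
Q = ΔT/R_total = 158/2.84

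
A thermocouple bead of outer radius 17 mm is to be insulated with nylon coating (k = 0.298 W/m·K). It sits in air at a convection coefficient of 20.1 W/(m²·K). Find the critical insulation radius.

r_cr ≈ 29.7 mm

For a sphere r_cr = 2k/h = 2×0.298/20.1
r_cr = 29.7 mm; since the bare radius (17 mm) is below r_cr, adding a thin layer of insulation will *increase* heat loss.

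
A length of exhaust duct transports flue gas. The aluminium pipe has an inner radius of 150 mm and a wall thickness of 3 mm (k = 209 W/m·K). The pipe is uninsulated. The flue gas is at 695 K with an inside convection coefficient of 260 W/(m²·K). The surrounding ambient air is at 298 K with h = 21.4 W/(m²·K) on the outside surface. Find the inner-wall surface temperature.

T ≈ 664 K

For a radial system each layer contributes R = ln(r_out/r_in)/(2πkL); films add R = 1/(hA).
R_inner film = 1/(h_i·2πr₁L) = 1/(260×2π×0.15×1) = 0.004081 K/W
R_aluminium pipe wall = ln(153/150)/(2π×209×1) = 1.508×10^-5 K/W
R_outer film = 1/(h_o·2πr_oL) = 1/(21.4×2π×0.153×1) = 0.04861 K/W
R_total = 0.0527 K/W
Q = ΔT/R_total = 397/0.0527
Q = 7530 W/m
T_interface = T_inner − Q·ΣR(inner→interface) = 695 − 7530×0.004081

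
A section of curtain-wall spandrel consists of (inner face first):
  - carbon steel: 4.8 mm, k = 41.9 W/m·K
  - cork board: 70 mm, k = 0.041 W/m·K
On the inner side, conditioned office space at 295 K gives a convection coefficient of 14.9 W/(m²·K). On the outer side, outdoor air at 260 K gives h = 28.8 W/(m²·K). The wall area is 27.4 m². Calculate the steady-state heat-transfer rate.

Q ≈ 530 W

Thermal resistances in series:
R_inner film = 1/(h_i·A) = 1/(14.9×27.4) = 0.002449 K/W
R_carbon steel = L/(kA) = 0.0048/(41.9×27.4) = 4.181×10^-6 K/W
R_cork board = L/(kA) = 0.07/(0.041×27.4) = 0.06231 K/W
R_outer film = 1/(h_o·A) = 1/(28.8×27.4) = 0.001267 K/W
R_total = 0.06603 K/W
Q = ΔT / R_total = 35 / 0.06603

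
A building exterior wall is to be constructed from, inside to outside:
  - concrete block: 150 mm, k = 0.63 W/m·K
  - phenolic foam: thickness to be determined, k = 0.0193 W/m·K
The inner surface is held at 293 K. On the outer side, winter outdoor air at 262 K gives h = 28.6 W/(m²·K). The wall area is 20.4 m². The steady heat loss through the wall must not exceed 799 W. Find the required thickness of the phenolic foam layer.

Series thermal resistances:
R_concrete block = L/(kA) = 0.15/(0.63×20.4) = 0.01167 K/W
R_outer film = 1/(h_o·A) = 1/(28.6×20.4) = 0.001714 K/W
Sum of the known resistances R_other = 0.01339 K/W
Required total resistance R_tot = ΔT/Q_allow = 31/799 = 0.0388 K/W
R_phenolic foam = R_tot − R_other = 0.02541 K/W
L = R·k·A = 0.02541×0.0193×20.4

L ≈ 10 mm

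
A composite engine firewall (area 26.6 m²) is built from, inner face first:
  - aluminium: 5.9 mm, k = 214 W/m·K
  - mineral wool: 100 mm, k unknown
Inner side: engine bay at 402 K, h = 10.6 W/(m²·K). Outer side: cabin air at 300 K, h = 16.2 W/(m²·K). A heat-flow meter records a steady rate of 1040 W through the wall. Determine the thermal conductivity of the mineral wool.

k ≈ 0.0408 W/(m·K)

Treating each layer as a thermal resistance in series:
R_inner film = 1/(h_i·A) = 1/(10.6×26.6) = 0.003547 K/W
R_aluminium = L/(kA) = 0.0059/(214×26.6) = 1.036×10^-6 K/W
R_outer film = 1/(h_o·A) = 1/(16.2×26.6) = 0.002321 K/W
Sum of known resistances R_other = 0.005868 K/W
Total R = ΔT/Q = 102/1040 = 0.09808 K/W
R_mineral wool = R_total − R_other = 0.09221 K/W
k = L/(R·A) = 0.1/(0.09221×26.6)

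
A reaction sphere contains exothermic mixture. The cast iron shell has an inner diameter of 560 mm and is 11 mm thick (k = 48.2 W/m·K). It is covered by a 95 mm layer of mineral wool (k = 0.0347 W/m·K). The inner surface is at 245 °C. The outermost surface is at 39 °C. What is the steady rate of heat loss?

Q ≈ 106 W

Radial (spherical) resistances in series:
R_cast iron shell = (1/0.28 − 1/0.291)/(4π×48.2) = 2.229×10^-4 K/W
R_mineral wool = (1/0.291 − 1/0.386)/(4π×0.0347) = 1.94 K/W
R_total = 1.94 K/W
Q = ΔT/R_total = 206/1.94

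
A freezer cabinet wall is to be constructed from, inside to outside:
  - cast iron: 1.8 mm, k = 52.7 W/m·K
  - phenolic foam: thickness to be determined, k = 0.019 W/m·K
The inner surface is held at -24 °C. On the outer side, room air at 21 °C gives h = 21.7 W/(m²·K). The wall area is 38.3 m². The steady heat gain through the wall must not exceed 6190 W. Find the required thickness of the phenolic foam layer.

L ≈ 4.41 mm

Using the resistance-network approach (series):
R_cast iron = L/(kA) = 0.0018/(52.7×38.3) = 8.918×10^-7 K/W
R_outer film = 1/(h_o·A) = 1/(21.7×38.3) = 0.001203 K/W
Sum of the known resistances R_other = 0.001204 K/W
Required total resistance R_tot = ΔT/Q_allow = 45/6190 = 0.00727 K/W
R_phenolic foam = R_tot − R_other = 0.006066 K/W
L = R·k·A = 0.006066×0.019×38.3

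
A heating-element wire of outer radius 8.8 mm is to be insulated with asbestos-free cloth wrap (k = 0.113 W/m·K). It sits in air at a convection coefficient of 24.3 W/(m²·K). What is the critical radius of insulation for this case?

r_cr ≈ 4.65 mm

For a cylinder r_cr = k/h = 0.113/24.3
r_cr = 4.65 mm; since the bare radius (8.8 mm) is above r_cr, any added insulation will reduce heat loss.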